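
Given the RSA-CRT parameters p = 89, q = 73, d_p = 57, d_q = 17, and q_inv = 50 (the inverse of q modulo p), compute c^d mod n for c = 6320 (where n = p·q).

891

m₁ = c^(d_p) mod p: c ≡ 1 (mod 89), and 1^57 mod 89 = 1.
m₂ = c^(d_q) mod q: c ≡ 42 (mod 73), and 42^17 mod 73 = 15.
h = q_inv·(m₁ − m₂) mod p = 50·(1 − 15) mod 89 = 12.
m = m₂ + h·q = 15 + 12·73 = 891.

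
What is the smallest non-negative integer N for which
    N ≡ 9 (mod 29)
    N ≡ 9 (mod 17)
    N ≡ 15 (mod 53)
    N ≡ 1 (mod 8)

134105

The moduli are pairwise coprime; M = 29·17·53·8 = 209032.
M/29 = 7208; 7208 ≡ 16 (mod 29); 16·20 ≡ 1, so inverse 20.
M/17 = 12296; 12296 ≡ 5 (mod 17); 5·7 ≡ 1, so inverse 7.
M/53 = 3944; 3944 ≡ 22 (mod 53); 22·41 ≡ 1, so inverse 41.
M/8 = 26129; 26129 ≡ 1 (mod 8), inverse 1.
N ≡ 9·7208·20 + 9·12296·7 + 15·3944·41 + 1·26129·1 = 4523777.
4523777 mod 209032 = 134105.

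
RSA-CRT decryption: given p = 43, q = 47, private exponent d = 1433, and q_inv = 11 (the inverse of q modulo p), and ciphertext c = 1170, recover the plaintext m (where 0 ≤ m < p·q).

741

d_p = d mod (p−1) = 1433 mod 42 = 5; d_q = d mod (q−1) = 7.
m₁ = c^(d_p) mod p: c ≡ 9 (mod 43), and 9^5 mod 43 = 10.
m₂ = c^(d_q) mod q: c ≡ 42 (mod 47), and 42^7 mod 47 = 36.
h = q_inv·(m₁ − m₂) mod p = 11·(10 − 36) mod 43 = 15.
m = m₂ + h·q = 36 + 15·47 = 741.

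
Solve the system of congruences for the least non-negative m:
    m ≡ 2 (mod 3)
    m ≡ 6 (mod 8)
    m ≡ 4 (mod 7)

158

The moduli are pairwise coprime; N = 3·8·7 = 168.
N/3 = 56; 56 ≡ 2 (mod 3); 2·2 ≡ 1, so inverse 2.
N/8 = 21; 21 ≡ 5 (mod 8); 5·5 ≡ 1, so inverse 5.
N/7 = 24; 24 ≡ 3 (mod 7); 3·5 ≡ 1, so inverse 5.
m ≡ 2·56·2 + 6·21·5 + 4·24·5 = 1334.
1334 mod 168 = 158.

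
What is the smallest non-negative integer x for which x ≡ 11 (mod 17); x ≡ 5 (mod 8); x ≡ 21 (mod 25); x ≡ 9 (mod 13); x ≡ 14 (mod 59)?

1756621

Combine the congruences pairwise.
From x ≡ 11 (mod 17) write x = 11 + 17t. Substituting into x ≡ 5 (mod 8) gives 17t ≡ 2 (mod 8), and since 1⁻¹ ≡ 1 (mod 8), t ≡ 2. Hence x ≡ 11 + 17·2 = 45 (mod 136).
From x ≡ 45 (mod 136) write x = 45 + 136t. Substituting into x ≡ 21 (mod 25) gives 136t ≡ 1 (mod 25), and since 11⁻¹ ≡ 16 (mod 25), t ≡ 16. Hence x ≡ 45 + 136·16 = 2221 (mod 3400).
From x ≡ 2221 (mod 3400) write x = 2221 + 3400t. Substituting into x ≡ 9 (mod 13) gives 3400t ≡ 11 (mod 13), and since 7⁻¹ ≡ 2 (mod 13), t ≡ 9. Hence x ≡ 2221 + 3400·9 = 32821 (mod 44200).
From x ≡ 32821 (mod 44200) write x = 32821 + 44200t. Substituting into x ≡ 14 (mod 59) gives 44200t ≡ 56 (mod 59), and since 9⁻¹ ≡ 46 (mod 59), t ≡ 39. Hence x ≡ 32821 + 44200·39 = 1756621 (mod 2607800).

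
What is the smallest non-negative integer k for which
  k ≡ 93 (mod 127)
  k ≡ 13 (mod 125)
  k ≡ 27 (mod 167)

2122263

Combine the congruences pairwise.
From k ≡ 93 (mod 127) write k = 93 + 127t. Substituting into k ≡ 13 (mod 125) gives 127t ≡ 45 (mod 125), and since 2⁻¹ ≡ 63 (mod 125), t ≡ 85. Hence k ≡ 93 + 127·85 = 10888 (mod 15875).
From k ≡ 10888 (mod 15875) write k = 10888 + 15875t. Substituting into k ≡ 27 (mod 167) gives 15875t ≡ 161 (mod 167), and since 10⁻¹ ≡ 117 (mod 167), t ≡ 133. Hence k ≡ 10888 + 15875·133 = 2122263 (mod 2651125).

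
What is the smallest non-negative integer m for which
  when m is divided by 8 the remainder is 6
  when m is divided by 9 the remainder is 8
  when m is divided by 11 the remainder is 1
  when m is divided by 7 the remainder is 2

3950

The moduli are pairwise coprime; N = 8·9·11·7 = 5544.
N/8 = 693; 693 ≡ 5 (mod 8); 5·5 ≡ 1, so inverse 5.
N/9 = 616; 616 ≡ 4 (mod 9); 4·7 ≡ 1, so inverse 7.
N/11 = 504; 504 ≡ 9 (mod 11); 9·5 ≡ 1, so inverse 5.
N/7 = 792; 792 ≡ 1 (mod 7), inverse 1.
m ≡ 6·693·5 + 8·616·7 + 1·504·5 + 2·792·1 = 59390.
59390 mod 5544 = 3950.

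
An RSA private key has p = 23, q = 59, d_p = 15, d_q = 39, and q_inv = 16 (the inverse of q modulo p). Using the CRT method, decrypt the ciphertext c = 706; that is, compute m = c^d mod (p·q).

m₁ = c^(d_p) mod p: c ≡ 16 (mod 23), and 16^15 mod 23 = 9.
m₂ = c^(d_q) mod q: c ≡ 57 (mod 59), and 57^39 mod 59 = 21.
h = q_inv·(m₁ − m₂) mod p = 16·(9 − 21) mod 23 = 15.
m = m₂ + h·q = 21 + 15·59 = 906.

906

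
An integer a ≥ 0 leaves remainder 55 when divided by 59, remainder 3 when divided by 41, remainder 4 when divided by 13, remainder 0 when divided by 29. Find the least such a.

From a ≡ 55 (mod 59) write a = 55 + 59t. Substituting into a ≡ 3 (mod 41) gives 59t ≡ 30 (mod 41), and since 18⁻¹ ≡ 16 (mod 41), t ≡ 29. Hence a ≡ 55 + 59·29 = 1766 (mod 2419).
From a ≡ 1766 (mod 2419) write a = 1766 + 2419t. Substituting into a ≡ 4 (mod 13) gives 2419t ≡ 6 (mod 13), and since 1⁻¹ ≡ 1 (mod 13), t ≡ 6. Hence a ≡ 1766 + 2419·6 = 16280 (mod 31447).
From a ≡ 16280 (mod 31447) write a = 16280 + 31447t. Substituting into a ≡ 0 (mod 29) gives 31447t ≡ 18 (mod 29), and since 11⁻¹ ≡ 8 (mod 29), t ≡ 28. Hence a ≡ 16280 + 31447·28 = 896796 (mod 911963).

896796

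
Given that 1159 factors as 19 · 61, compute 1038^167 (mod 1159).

977

Mod 19: 1038 ≡ 12; by Fermat, exponent reduces to 167 mod 18 = 5; 12^5 ≡ 8 (mod 19).
Mod 61: 1038 ≡ 1; by Fermat, exponent reduces to 167 mod 60 = 47; 1^47 ≡ 1 (mod 61).
Combine by CRT: x ≡ 8 (mod 19), x ≡ 1 (mod 61) ⇒ x ≡ 977 (mod 1159).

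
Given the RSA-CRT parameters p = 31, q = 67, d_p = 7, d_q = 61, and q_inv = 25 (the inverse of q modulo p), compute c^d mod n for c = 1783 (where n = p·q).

101

m₁ = c^(d_p) mod p: c ≡ 16 (mod 31), and 16^7 mod 31 = 8.
m₂ = c^(d_q) mod q: c ≡ 41 (mod 67), and 41^61 mod 67 = 34.
h = q_inv·(m₁ − m₂) mod p = 25·(8 − 34) mod 31 = 1.
m = m₂ + h·q = 34 + 1·67 = 101.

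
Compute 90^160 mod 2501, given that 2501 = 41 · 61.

Mod 41: 90 ≡ 8; since 40 | 160, by Fermat 8^160 ≡ 1 (mod 41).
Mod 61: 90 ≡ 29; by Fermat, exponent reduces to 160 mod 60 = 40; 29^40 ≡ 47 (mod 61).
Combine by CRT: x ≡ 1 (mod 41), x ≡ 47 (mod 61) ⇒ x ≡ 657 (mod 2501).

657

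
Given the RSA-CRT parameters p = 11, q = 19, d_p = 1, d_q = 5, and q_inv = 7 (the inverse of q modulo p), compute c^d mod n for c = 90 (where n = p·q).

200

m₁ = c^(d_p) mod p: c ≡ 2 (mod 11), and 2^1 mod 11 = 2.
m₂ = c^(d_q) mod q: c ≡ 14 (mod 19), and 14^5 mod 19 = 10.
h = q_inv·(m₁ − m₂) mod p = 7·(2 − 10) mod 11 = 10.
m = m₂ + h·q = 10 + 10·19 = 200.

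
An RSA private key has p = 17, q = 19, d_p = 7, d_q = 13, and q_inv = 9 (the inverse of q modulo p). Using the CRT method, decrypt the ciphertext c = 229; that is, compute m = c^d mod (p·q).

m₁ = c^(d_p) mod p: c ≡ 8 (mod 17), and 8^7 mod 17 = 15.
m₂ = c^(d_q) mod q: c ≡ 1 (mod 19), and 1^13 mod 19 = 1.
h = q_inv·(m₁ − m₂) mod p = 9·(15 − 1) mod 17 = 7.
m = m₂ + h·q = 1 + 7·19 = 134.

134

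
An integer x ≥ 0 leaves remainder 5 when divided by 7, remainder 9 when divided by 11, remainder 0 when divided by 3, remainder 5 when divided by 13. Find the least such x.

1461

The moduli are pairwise coprime; N = 7·11·3·13 = 3003.
N/7 = 429; 429 ≡ 2 (mod 7); 2·4 ≡ 1, so inverse 4.
N/11 = 273; 273 ≡ 9 (mod 11); 9·5 ≡ 1, so inverse 5.
N/3 = 1001; 1001 ≡ 2 (mod 3); 2·2 ≡ 1, so inverse 2.
N/13 = 231; 231 ≡ 10 (mod 13); 10·4 ≡ 1, so inverse 4.
x ≡ 5·429·4 + 9·273·5 + 0·1001·2 + 5·231·4 = 25485.
25485 mod 3003 = 1461.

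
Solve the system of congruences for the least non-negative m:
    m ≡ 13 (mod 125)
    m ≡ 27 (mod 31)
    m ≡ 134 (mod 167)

From m ≡ 13 (mod 125) write m = 13 + 125t. Substituting into m ≡ 27 (mod 31) gives 125t ≡ 14 (mod 31), and since 1⁻¹ ≡ 1 (mod 31), t ≡ 14. Hence m ≡ 13 + 125·14 = 1763 (mod 3875).
From m ≡ 1763 (mod 3875) write m = 1763 + 3875t. Substituting into m ≡ 134 (mod 167) gives 3875t ≡ 41 (mod 167), and since 34⁻¹ ≡ 113 (mod 167), t ≡ 124. Hence m ≡ 1763 + 3875·124 = 482263 (mod 647125).

482263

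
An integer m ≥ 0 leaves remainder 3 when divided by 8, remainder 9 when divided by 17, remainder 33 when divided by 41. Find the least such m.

The moduli are pairwise coprime; N = 8·17·41 = 5576.
N/8 = 697; 697 ≡ 1 (mod 8), inverse 1.
N/17 = 328; 328 ≡ 5 (mod 17); 5·7 ≡ 1, so inverse 7.
N/41 = 136; 136 ≡ 13 (mod 41); 13·19 ≡ 1, so inverse 19.
m ≡ 3·697·1 + 9·328·7 + 33·136·19 = 108027.
108027 mod 5576 = 2083.

2083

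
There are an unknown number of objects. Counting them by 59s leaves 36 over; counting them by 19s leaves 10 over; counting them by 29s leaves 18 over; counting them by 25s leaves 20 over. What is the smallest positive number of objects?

The moduli are pairwise coprime; M = 59·19·29·25 = 812725.
M/59 = 13775; 13775 ≡ 28 (mod 59); 28·19 ≡ 1, so inverse 19.
M/19 = 42775; 42775 ≡ 6 (mod 19); 6·16 ≡ 1, so inverse 16.
M/29 = 28025; 28025 ≡ 11 (mod 29); 11·8 ≡ 1, so inverse 8.
M/25 = 32509; 32509 ≡ 9 (mod 25); 9·14 ≡ 1, so inverse 14.
N ≡ 36·13775·19 + 10·42775·16 + 18·28025·8 + 20·32509·14 = 29404220.
29404220 mod 812725 = 146120.

146120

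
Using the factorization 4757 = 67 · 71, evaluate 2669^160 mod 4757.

4292

Mod 67: 2669 ≡ 56; by Fermat, exponent reduces to 160 mod 66 = 28; 56^28 ≡ 4 (mod 67).
Mod 71: 2669 ≡ 42; by Fermat, exponent reduces to 160 mod 70 = 20; 42^20 ≡ 32 (mod 71).
Combine by CRT: x ≡ 4 (mod 67), x ≡ 32 (mod 71) ⇒ x ≡ 4292 (mod 4757).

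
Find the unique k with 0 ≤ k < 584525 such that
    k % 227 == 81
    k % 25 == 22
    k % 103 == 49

472922

From k ≡ 81 (mod 227) write k = 81 + 227t. Substituting into k ≡ 22 (mod 25) gives 227t ≡ 16 (mod 25), and since 2⁻¹ ≡ 13 (mod 25), t ≡ 8. Hence k ≡ 81 + 227·8 = 1897 (mod 5675).
From k ≡ 1897 (mod 5675) write k = 1897 + 5675t. Substituting into k ≡ 49 (mod 103) gives 5675t ≡ 6 (mod 103), and since 10⁻¹ ≡ 31 (mod 103), t ≡ 83. Hence k ≡ 1897 + 5675·83 = 472922 (mod 584525).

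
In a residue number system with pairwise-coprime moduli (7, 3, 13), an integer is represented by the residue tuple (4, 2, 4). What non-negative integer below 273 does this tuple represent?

95

The moduli are pairwise coprime; N = 7·3·13 = 273.
N/7 = 39; 39 ≡ 4 (mod 7); 4·2 ≡ 1, so inverse 2.
N/3 = 91; 91 ≡ 1 (mod 3), inverse 1.
N/13 = 21; 21 ≡ 8 (mod 13); 8·5 ≡ 1, so inverse 5.
x ≡ 4·39·2 + 2·91·1 + 4·21·5 = 914.
914 mod 273 = 95.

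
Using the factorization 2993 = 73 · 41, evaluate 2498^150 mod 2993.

2984

Mod 73: 2498 ≡ 16; by Fermat, exponent reduces to 150 mod 72 = 6; 16^6 ≡ 64 (mod 73).
Mod 41: 2498 ≡ 38; by Fermat, exponent reduces to 150 mod 40 = 30; 38^30 ≡ 32 (mod 41).
Combine by CRT: x ≡ 64 (mod 73), x ≡ 32 (mod 41) ⇒ x ≡ 2984 (mod 2993).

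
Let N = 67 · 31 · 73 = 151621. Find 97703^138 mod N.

Mod 67: 97703 ≡ 17; by Fermat, exponent reduces to 138 mod 66 = 6; 17^6 ≡ 15 (mod 67).
Mod 31: 97703 ≡ 22; by Fermat, exponent reduces to 138 mod 30 = 18; 22^18 ≡ 16 (mod 31).
Mod 73: 97703 ≡ 29; by Fermat, exponent reduces to 138 mod 72 = 66; 29^66 ≡ 3 (mod 73).
Combine by CRT: x ≡ 15 (mod 67), x ≡ 16 (mod 31), x ≡ 3 (mod 73) ⇒ x ≡ 93078 (mod 151621).

93078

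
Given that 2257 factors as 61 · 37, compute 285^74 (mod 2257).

Mod 61: 285 ≡ 41; by Fermat, exponent reduces to 74 mod 60 = 14; 41^14 ≡ 58 (mod 61).
Mod 37: 285 ≡ 26; by Fermat, exponent reduces to 74 mod 36 = 2; 26^2 ≡ 10 (mod 37).
Combine by CRT: x ≡ 58 (mod 61), x ≡ 10 (mod 37) ⇒ x ≡ 2193 (mod 2257).

2193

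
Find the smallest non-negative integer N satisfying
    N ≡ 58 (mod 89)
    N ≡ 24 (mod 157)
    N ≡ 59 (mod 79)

The moduli are pairwise coprime; M = 89·157·79 = 1103867.
M/89 = 12403; 12403 ≡ 32 (mod 89); 32·64 ≡ 1, so inverse 64.
M/157 = 7031; 7031 ≡ 123 (mod 157); 123·60 ≡ 1, so inverse 60.
M/79 = 13973; 13973 ≡ 69 (mod 79); 69·71 ≡ 1, so inverse 71.
N ≡ 58·12403·64 + 24·7031·60 + 59·13973·71 = 114697473.
114697473 mod 1103867 = 999172.

999172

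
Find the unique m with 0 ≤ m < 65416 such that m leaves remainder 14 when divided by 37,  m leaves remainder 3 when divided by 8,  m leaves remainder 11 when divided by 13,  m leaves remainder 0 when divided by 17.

From m ≡ 14 (mod 37) write m = 14 + 37t. Substituting into m ≡ 3 (mod 8) gives 37t ≡ 5 (mod 8), and since 5⁻¹ ≡ 5 (mod 8), t ≡ 1. Hence m ≡ 14 + 37·1 = 51 (mod 296).
From m ≡ 51 (mod 296) write m = 51 + 296t. Substituting into m ≡ 11 (mod 13) gives 296t ≡ 12 (mod 13), and since 10⁻¹ ≡ 4 (mod 13), t ≡ 9. Hence m ≡ 51 + 296·9 = 2715 (mod 3848).
From m ≡ 2715 (mod 3848) write m = 2715 + 3848t. Substituting into m ≡ 0 (mod 17) gives 3848t ≡ 5 (mod 17), and since 6⁻¹ ≡ 3 (mod 17), t ≡ 15. Hence m ≡ 2715 + 3848·15 = 60435 (mod 65416).

60435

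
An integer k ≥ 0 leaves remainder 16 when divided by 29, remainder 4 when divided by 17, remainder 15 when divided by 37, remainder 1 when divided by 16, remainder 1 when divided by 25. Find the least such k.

6999601

The moduli are pairwise coprime; N = 29·17·37·16·25 = 7296400.
N/29 = 251600; 251600 ≡ 25 (mod 29); 25·7 ≡ 1, so inverse 7.
N/17 = 429200; 429200 ≡ 1 (mod 17), inverse 1.
N/37 = 197200; 197200 ≡ 27 (mod 37); 27·11 ≡ 1, so inverse 11.
N/16 = 456025; 456025 ≡ 9 (mod 16); 9·9 ≡ 1, so inverse 9.
N/25 = 291856; 291856 ≡ 6 (mod 25); 6·21 ≡ 1, so inverse 21.
k ≡ 16·251600·7 + 4·429200·1 + 15·197200·11 + 1·456025·9 + 1·291856·21 = 72667201.
72667201 mod 7296400 = 6999601.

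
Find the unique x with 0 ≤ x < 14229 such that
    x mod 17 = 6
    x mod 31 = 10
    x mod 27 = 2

The moduli are pairwise coprime; N = 17·31·27 = 14229.
N/17 = 837; 837 ≡ 4 (mod 17); 4·13 ≡ 1, so inverse 13.
N/31 = 459; 459 ≡ 25 (mod 31); 25·5 ≡ 1, so inverse 5.
N/27 = 527; 527 ≡ 14 (mod 27); 14·2 ≡ 1, so inverse 2.
x ≡ 6·837·13 + 10·459·5 + 2·527·2 = 90344.
90344 mod 14229 = 4970.

4970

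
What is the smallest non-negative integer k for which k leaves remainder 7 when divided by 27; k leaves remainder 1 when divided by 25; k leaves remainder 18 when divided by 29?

17476

The moduli are pairwise coprime; N = 27·25·29 = 19575.
N/27 = 725; 725 ≡ 23 (mod 27); 23·20 ≡ 1, so inverse 20.
N/25 = 783; 783 ≡ 8 (mod 25); 8·22 ≡ 1, so inverse 22.
N/29 = 675; 675 ≡ 8 (mod 29); 8·11 ≡ 1, so inverse 11.
k ≡ 7·725·20 + 1·783·22 + 18·675·11 = 252376.
252376 mod 19575 = 17476.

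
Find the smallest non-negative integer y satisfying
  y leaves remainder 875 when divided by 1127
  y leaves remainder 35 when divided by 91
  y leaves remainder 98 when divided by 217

32431

Combine the congruences pairwise.
gcd(1127, 91) = 7 and 7 | (35 − 875), so the pair is consistent; merging gives y ≡ 3129 (mod 14651), where 14651 = lcm(1127, 91).
gcd(14651, 217) = 7 and 7 | (98 − 3129), so the pair is consistent; merging gives y ≡ 32431 (mod 454181), where 454181 = lcm(14651, 217).
The solution is unique modulo lcm(1127, 91, 217) = 454181.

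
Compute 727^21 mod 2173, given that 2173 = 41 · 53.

Mod 41: 727 ≡ 30; 30^21 ≡ 11 (mod 41).
Mod 53: 727 ≡ 38; 38^21 ≡ 6 (mod 53).
Combine by CRT: x ≡ 11 (mod 41), x ≡ 6 (mod 53) ⇒ x ≡ 2020 (mod 2173).

2020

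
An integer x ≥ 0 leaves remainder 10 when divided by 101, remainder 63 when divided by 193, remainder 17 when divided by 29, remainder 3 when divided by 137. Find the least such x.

From x ≡ 10 (mod 101) write x = 10 + 101t. Substituting into x ≡ 63 (mod 193) gives 101t ≡ 53 (mod 193), and since 101⁻¹ ≡ 86 (mod 193), t ≡ 119. Hence x ≡ 10 + 101·119 = 12029 (mod 19493).
From x ≡ 12029 (mod 19493) write x = 12029 + 19493t. Substituting into x ≡ 17 (mod 29) gives 19493t ≡ 23 (mod 29), and since 5⁻¹ ≡ 6 (mod 29), t ≡ 22. Hence x ≡ 12029 + 19493·22 = 440875 (mod 565297).
From x ≡ 440875 (mod 565297) write x = 440875 + 565297t. Substituting into x ≡ 3 (mod 137) gives 565297t ≡ 131 (mod 137), and since 35⁻¹ ≡ 47 (mod 137), t ≡ 129. Hence x ≡ 440875 + 565297·129 = 73364188 (mod 77445689).

73364188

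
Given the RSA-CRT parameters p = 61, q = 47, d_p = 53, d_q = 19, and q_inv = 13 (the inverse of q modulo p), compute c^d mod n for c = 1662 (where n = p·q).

m₁ = c^(d_p) mod p: c ≡ 15 (mod 61), and 15^53 mod 61 = 25.
m₂ = c^(d_q) mod q: c ≡ 17 (mod 47), and 17^19 mod 47 = 24.
h = q_inv·(m₁ − m₂) mod p = 13·(25 − 24) mod 61 = 13.
m = m₂ + h·q = 24 + 13·47 = 635.

635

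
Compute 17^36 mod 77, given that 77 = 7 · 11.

71

Mod 7: 17 ≡ 3; since 6 | 36, by Fermat 3^36 ≡ 1 (mod 7).
Mod 11: 17 ≡ 6; by Fermat, exponent reduces to 36 mod 10 = 6; 6^6 ≡ 5 (mod 11).
Combine by CRT: x ≡ 1 (mod 7), x ≡ 5 (mod 11) ⇒ x ≡ 71 (mod 77).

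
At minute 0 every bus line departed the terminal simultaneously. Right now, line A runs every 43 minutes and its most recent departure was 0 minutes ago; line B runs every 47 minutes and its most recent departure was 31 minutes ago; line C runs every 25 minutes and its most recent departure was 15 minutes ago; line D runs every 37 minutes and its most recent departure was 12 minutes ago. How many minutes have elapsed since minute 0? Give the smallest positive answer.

The moduli are pairwise coprime; N = 43·47·25·37 = 1869425.
N/43 = 43475; 43475 ≡ 2 (mod 43); 2·22 ≡ 1, so inverse 22.
N/47 = 39775; 39775 ≡ 13 (mod 47); 13·29 ≡ 1, so inverse 29.
N/25 = 74777; 74777 ≡ 2 (mod 25); 2·13 ≡ 1, so inverse 13.
N/37 = 50525; 50525 ≡ 20 (mod 37); 20·13 ≡ 1, so inverse 13.
t ≡ 0·43475·22 + 31·39775·29 + 15·74777·13 + 12·50525·13 = 58221140.
58221140 mod 1869425 = 268965.

268965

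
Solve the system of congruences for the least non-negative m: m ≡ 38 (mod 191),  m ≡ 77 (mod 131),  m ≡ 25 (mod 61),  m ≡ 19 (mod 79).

70105251

The moduli are pairwise coprime; N = 191·131·61·79 = 120576199.
N/191 = 631289; 631289 ≡ 34 (mod 191); 34·118 ≡ 1, so inverse 118.
N/131 = 920429; 920429 ≡ 23 (mod 131); 23·57 ≡ 1, so inverse 57.
N/61 = 1976659; 1976659 ≡ 15 (mod 61); 15·57 ≡ 1, so inverse 57.
N/79 = 1526281; 1526281 ≡ 1 (mod 79), inverse 1.
m ≡ 38·631289·118 + 77·920429·57 + 25·1976659·57 + 19·1526281·1 = 9716201171.
9716201171 mod 120576199 = 70105251.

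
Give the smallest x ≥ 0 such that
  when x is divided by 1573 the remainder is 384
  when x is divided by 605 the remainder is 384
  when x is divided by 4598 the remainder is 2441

Combine the congruences pairwise.
gcd(1573, 605) = 121 and 121 | (384 − 384), so the pair is consistent; merging gives x ≡ 384 (mod 7865), where 7865 = lcm(1573, 605).
gcd(7865, 4598) = 121 and 121 | (2441 − 384), so the pair is consistent; merging gives x ≡ 259929 (mod 298870), where 298870 = lcm(7865, 4598).
The solution is unique modulo lcm(1573, 605, 4598) = 298870.

259929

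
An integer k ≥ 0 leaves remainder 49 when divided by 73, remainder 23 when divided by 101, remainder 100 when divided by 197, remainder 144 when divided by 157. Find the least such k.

9764602

From k ≡ 49 (mod 73) write k = 49 + 73t. Substituting into k ≡ 23 (mod 101) gives 73t ≡ 75 (mod 101), and since 73⁻¹ ≡ 18 (mod 101), t ≡ 37. Hence k ≡ 49 + 73·37 = 2750 (mod 7373).
From k ≡ 2750 (mod 7373) write k = 2750 + 7373t. Substituting into k ≡ 100 (mod 197) gives 7373t ≡ 108 (mod 197), and since 84⁻¹ ≡ 129 (mod 197), t ≡ 142. Hence k ≡ 2750 + 7373·142 = 1049716 (mod 1452481).
From k ≡ 1049716 (mod 1452481) write k = 1049716 + 1452481t. Substituting into k ≡ 144 (mod 157) gives 1452481t ≡ 130 (mod 157), and since 74⁻¹ ≡ 87 (mod 157), t ≡ 6. Hence k ≡ 1049716 + 1452481·6 = 9764602 (mod 228039517).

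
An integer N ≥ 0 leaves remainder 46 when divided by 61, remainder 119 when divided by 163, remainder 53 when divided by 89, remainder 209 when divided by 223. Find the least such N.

From N ≡ 46 (mod 61) write N = 46 + 61t. Substituting into N ≡ 119 (mod 163) gives 61t ≡ 73 (mod 163), and since 61⁻¹ ≡ 155 (mod 163), t ≡ 68. Hence N ≡ 46 + 61·68 = 4194 (mod 9943).
From N ≡ 4194 (mod 9943) write N = 4194 + 9943t. Substituting into N ≡ 53 (mod 89) gives 9943t ≡ 42 (mod 89), and since 64⁻¹ ≡ 32 (mod 89), t ≡ 9. Hence N ≡ 4194 + 9943·9 = 93681 (mod 884927).
From N ≡ 93681 (mod 884927) write N = 93681 + 884927t. Substituting into N ≡ 209 (mod 223) gives 884927t ≡ 188 (mod 223), and since 63⁻¹ ≡ 177 (mod 223), t ≡ 49. Hence N ≡ 93681 + 884927·49 = 43455104 (mod 197338721).

43455104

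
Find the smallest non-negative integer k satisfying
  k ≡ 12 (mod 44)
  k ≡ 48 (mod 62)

1288

Combine the congruences pairwise.
gcd(44, 62) = 2 and 2 | (48 − 12), so the pair is consistent; merging gives k ≡ 1288 (mod 1364), where 1364 = lcm(44, 62).
The solution is unique modulo lcm(44, 62) = 1364.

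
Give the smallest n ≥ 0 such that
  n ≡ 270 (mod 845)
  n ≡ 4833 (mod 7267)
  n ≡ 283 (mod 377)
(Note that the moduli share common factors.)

gcd(845, 7267) = 169 and 169 | (4833 − 270), so the pair is consistent; merging gives n ≡ 12100 (mod 36335), where 36335 = lcm(845, 7267).
gcd(36335, 377) = 13 and 13 | (283 − 12100), so the pair is consistent; merging gives n ≡ 266445 (mod 1053715), where 1053715 = lcm(36335, 377).
The solution is unique modulo lcm(845, 7267, 377) = 1053715.

266445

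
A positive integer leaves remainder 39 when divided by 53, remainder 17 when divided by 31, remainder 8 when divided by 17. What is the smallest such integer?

3272

The moduli are pairwise coprime; N = 53·31·17 = 27931.
N/53 = 527; 527 ≡ 50 (mod 53); 50·35 ≡ 1, so inverse 35.
N/31 = 901; 901 ≡ 2 (mod 31); 2·16 ≡ 1, so inverse 16.
N/17 = 1643; 1643 ≡ 11 (mod 17); 11·14 ≡ 1, so inverse 14.
m ≡ 39·527·35 + 17·901·16 + 8·1643·14 = 1148443.
1148443 mod 27931 = 3272.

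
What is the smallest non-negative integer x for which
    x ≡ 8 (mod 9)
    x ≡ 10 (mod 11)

98

Combine the congruences pairwise.
From x ≡ 8 (mod 9) write x = 8 + 9t. Substituting into x ≡ 10 (mod 11) gives 9t ≡ 2 (mod 11), and since 9⁻¹ ≡ 5 (mod 11), t ≡ 10. Hence x ≡ 8 + 9·10 = 98 (mod 99).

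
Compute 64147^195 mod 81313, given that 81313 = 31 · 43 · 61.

18787

Mod 31: 64147 ≡ 8; by Fermat, exponent reduces to 195 mod 30 = 15; 8^15 ≡ 1 (mod 31).
Mod 43: 64147 ≡ 34; by Fermat, exponent reduces to 195 mod 42 = 27; 34^27 ≡ 39 (mod 43).
Mod 61: 64147 ≡ 36; by Fermat, exponent reduces to 195 mod 60 = 15; 36^15 ≡ 60 (mod 61).
Combine by CRT: x ≡ 1 (mod 31), x ≡ 39 (mod 43), x ≡ 60 (mod 61) ⇒ x ≡ 18787 (mod 81313).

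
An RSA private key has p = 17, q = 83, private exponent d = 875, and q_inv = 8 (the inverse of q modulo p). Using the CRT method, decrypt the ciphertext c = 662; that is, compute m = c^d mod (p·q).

33

d_p = d mod (p−1) = 875 mod 16 = 11; d_q = d mod (q−1) = 55.
m₁ = c^(d_p) mod p: c ≡ 16 (mod 17), and 16^11 mod 17 = 16.
m₂ = c^(d_q) mod q: c ≡ 81 (mod 83), and 81^55 mod 83 = 33.
h = q_inv·(m₁ − m₂) mod p = 8·(16 − 33) mod 17 = 0.
m = m₂ + h·q = 33 + 0·83 = 33.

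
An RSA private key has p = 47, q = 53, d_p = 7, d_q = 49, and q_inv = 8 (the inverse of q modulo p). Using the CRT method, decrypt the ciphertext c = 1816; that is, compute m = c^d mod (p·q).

1877

m₁ = c^(d_p) mod p: c ≡ 30 (mod 47), and 30^7 mod 47 = 44.
m₂ = c^(d_q) mod q: c ≡ 14 (mod 53), and 14^49 mod 53 = 22.
h = q_inv·(m₁ − m₂) mod p = 8·(44 − 22) mod 47 = 35.
m = m₂ + h·q = 22 + 35·53 = 1877.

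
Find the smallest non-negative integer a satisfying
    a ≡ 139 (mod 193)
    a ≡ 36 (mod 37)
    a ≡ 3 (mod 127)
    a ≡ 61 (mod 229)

143898623

From a ≡ 139 (mod 193) write a = 139 + 193t. Substituting into a ≡ 36 (mod 37) gives 193t ≡ 8 (mod 37), and since 8⁻¹ ≡ 14 (mod 37), t ≡ 1. Hence a ≡ 139 + 193·1 = 332 (mod 7141).
From a ≡ 332 (mod 7141) write a = 332 + 7141t. Substituting into a ≡ 3 (mod 127) gives 7141t ≡ 52 (mod 127), and since 29⁻¹ ≡ 92 (mod 127), t ≡ 85. Hence a ≡ 332 + 7141·85 = 607317 (mod 906907).
From a ≡ 607317 (mod 906907) write a = 607317 + 906907t. Substituting into a ≡ 61 (mod 229) gives 906907t ≡ 52 (mod 229), and since 67⁻¹ ≡ 188 (mod 229), t ≡ 158. Hence a ≡ 607317 + 906907·158 = 143898623 (mod 207681703).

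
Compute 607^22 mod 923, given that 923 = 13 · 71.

529

Mod 13: 607 ≡ 9; by Fermat, exponent reduces to 22 mod 12 = 10; 9^10 ≡ 9 (mod 13).
Mod 71: 607 ≡ 39; 39^22 ≡ 32 (mod 71).
Combine by CRT: x ≡ 9 (mod 13), x ≡ 32 (mod 71) ⇒ x ≡ 529 (mod 923).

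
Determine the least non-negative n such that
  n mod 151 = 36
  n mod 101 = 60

From n ≡ 36 (mod 151) write n = 36 + 151t. Substituting into n ≡ 60 (mod 101) gives 151t ≡ 24 (mod 101), and since 50⁻¹ ≡ 99 (mod 101), t ≡ 53. Hence n ≡ 36 + 151·53 = 8039 (mod 15251).

8039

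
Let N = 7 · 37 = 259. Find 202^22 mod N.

99

Mod 7: 202 ≡ 6; by Fermat, exponent reduces to 22 mod 6 = 4; 6^4 ≡ 1 (mod 7).
Mod 37: 202 ≡ 17; 17^22 ≡ 25 (mod 37).
Combine by CRT: x ≡ 1 (mod 7), x ≡ 25 (mod 37) ⇒ x ≡ 99 (mod 259).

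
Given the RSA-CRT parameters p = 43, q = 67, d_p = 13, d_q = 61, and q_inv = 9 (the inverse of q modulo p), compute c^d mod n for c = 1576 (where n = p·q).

m₁ = c^(d_p) mod p: c ≡ 28 (mod 43), and 28^13 mod 43 = 34.
m₂ = c^(d_q) mod q: c ≡ 35 (mod 67), and 35^61 mod 67 = 55.
h = q_inv·(m₁ − m₂) mod p = 9·(34 − 55) mod 43 = 26.
m = m₂ + h·q = 55 + 26·67 = 1797.

1797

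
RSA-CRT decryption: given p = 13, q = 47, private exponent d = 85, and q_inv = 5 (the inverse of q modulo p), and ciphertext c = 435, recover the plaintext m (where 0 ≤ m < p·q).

d_p = d mod (p−1) = 85 mod 12 = 1; d_q = d mod (q−1) = 39.
m₁ = c^(d_p) mod p: c ≡ 6 (mod 13), and 6^1 mod 13 = 6.
m₂ = c^(d_q) mod q: c ≡ 12 (mod 47), and 12^39 mod 47 = 28.
h = q_inv·(m₁ − m₂) mod p = 5·(6 − 28) mod 13 = 7.
m = m₂ + h·q = 28 + 7·47 = 357.

357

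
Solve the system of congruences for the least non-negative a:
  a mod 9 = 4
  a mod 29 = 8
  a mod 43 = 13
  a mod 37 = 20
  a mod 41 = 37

The moduli are pairwise coprime; N = 9·29·43·37·41 = 17025291.
N/9 = 1891699; 1891699 ≡ 7 (mod 9); 7·4 ≡ 1, so inverse 4.
N/29 = 587079; 587079 ≡ 3 (mod 29); 3·10 ≡ 1, so inverse 10.
N/43 = 395937; 395937 ≡ 36 (mod 43); 36·6 ≡ 1, so inverse 6.
N/37 = 460143; 460143 ≡ 11 (mod 37); 11·27 ≡ 1, so inverse 27.
N/41 = 415251; 415251 ≡ 3 (mod 41); 3·14 ≡ 1, so inverse 14.
a ≡ 4·1891699·4 + 8·587079·10 + 13·395937·6 + 20·460143·27 + 37·415251·14 = 571693828.
571693828 mod 17025291 = 9859225.

9859225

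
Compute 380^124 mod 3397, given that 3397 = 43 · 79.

Mod 43: 380 ≡ 36; by Fermat, exponent reduces to 124 mod 42 = 40; 36^40 ≡ 36 (mod 43).
Mod 79: 380 ≡ 64; by Fermat, exponent reduces to 124 mod 78 = 46; 64^46 ≡ 8 (mod 79).
Combine by CRT: x ≡ 36 (mod 43), x ≡ 8 (mod 79) ⇒ x ≡ 3089 (mod 3397).

3089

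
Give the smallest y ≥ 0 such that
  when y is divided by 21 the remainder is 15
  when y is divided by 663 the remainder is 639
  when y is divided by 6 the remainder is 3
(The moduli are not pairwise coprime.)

gcd(21, 663) = 3 and 3 | (639 − 15), so the pair is consistent; merging gives y ≡ 3291 (mod 4641), where 4641 = lcm(21, 663).
gcd(4641, 6) = 3 and 3 | (3 − 3291), so the pair is consistent; merging gives y ≡ 3291 (mod 9282), where 9282 = lcm(4641, 6).
The solution is unique modulo lcm(21, 663, 6) = 9282.

3291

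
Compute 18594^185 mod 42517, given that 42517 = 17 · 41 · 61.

17557

Mod 17: 18594 ≡ 13; by Fermat, exponent reduces to 185 mod 16 = 9; 13^9 ≡ 13 (mod 17).
Mod 41: 18594 ≡ 21; by Fermat, exponent reduces to 185 mod 40 = 25; 21^25 ≡ 9 (mod 41).
Mod 61: 18594 ≡ 50; by Fermat, exponent reduces to 185 mod 60 = 5; 50^5 ≡ 50 (mod 61).
Combine by CRT: x ≡ 13 (mod 17), x ≡ 9 (mod 41), x ≡ 50 (mod 61) ⇒ x ≡ 17557 (mod 42517).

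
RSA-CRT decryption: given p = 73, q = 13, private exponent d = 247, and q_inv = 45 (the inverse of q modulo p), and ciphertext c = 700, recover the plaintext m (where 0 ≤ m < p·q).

d_p = d mod (p−1) = 247 mod 72 = 31; d_q = d mod (q−1) = 7.
m₁ = c^(d_p) mod p: c ≡ 43 (mod 73), and 43^31 mod 73 = 66.
m₂ = c^(d_q) mod q: c ≡ 11 (mod 13), and 11^7 mod 13 = 2.
h = q_inv·(m₁ − m₂) mod p = 45·(66 − 2) mod 73 = 33.
m = m₂ + h·q = 2 + 33·13 = 431.

431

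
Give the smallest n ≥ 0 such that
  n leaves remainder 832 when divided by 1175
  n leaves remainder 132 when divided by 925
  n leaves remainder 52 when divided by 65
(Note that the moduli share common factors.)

275782

gcd(1175, 925) = 25 and 25 | (132 − 832), so the pair is consistent; merging gives n ≡ 14932 (mod 43475), where 43475 = lcm(1175, 925).
gcd(43475, 65) = 5 and 5 | (52 − 14932), so the pair is consistent; merging gives n ≡ 275782 (mod 565175), where 565175 = lcm(43475, 65).
The solution is unique modulo lcm(1175, 925, 65) = 565175.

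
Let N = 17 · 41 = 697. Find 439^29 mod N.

Mod 17: 439 ≡ 14; by Fermat, exponent reduces to 29 mod 16 = 13; 14^13 ≡ 5 (mod 17).
Mod 41: 439 ≡ 29; 29^29 ≡ 11 (mod 41).
Combine by CRT: x ≡ 5 (mod 17), x ≡ 11 (mod 41) ⇒ x ≡ 175 (mod 697).

175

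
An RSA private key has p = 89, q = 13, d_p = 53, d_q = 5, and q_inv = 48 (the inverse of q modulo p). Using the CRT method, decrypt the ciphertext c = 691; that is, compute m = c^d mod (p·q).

409

m₁ = c^(d_p) mod p: c ≡ 68 (mod 89), and 68^53 mod 89 = 53.
m₂ = c^(d_q) mod q: c ≡ 2 (mod 13), and 2^5 mod 13 = 6.
h = q_inv·(m₁ − m₂) mod p = 48·(53 − 6) mod 89 = 31.
m = m₂ + h·q = 6 + 31·13 = 409.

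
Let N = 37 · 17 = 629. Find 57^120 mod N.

322

Mod 37: 57 ≡ 20; by Fermat, exponent reduces to 120 mod 36 = 12; 20^12 ≡ 26 (mod 37).
Mod 17: 57 ≡ 6; by Fermat, exponent reduces to 120 mod 16 = 8; 6^8 ≡ 16 (mod 17).
Combine by CRT: x ≡ 26 (mod 37), x ≡ 16 (mod 17) ⇒ x ≡ 322 (mod 629).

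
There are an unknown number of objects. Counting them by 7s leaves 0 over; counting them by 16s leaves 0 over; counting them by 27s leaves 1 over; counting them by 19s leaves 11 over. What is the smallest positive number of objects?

The moduli are pairwise coprime; M = 7·16·27·19 = 57456.
M/7 = 8208; 8208 ≡ 4 (mod 7); 4·2 ≡ 1, so inverse 2.
M/16 = 3591; 3591 ≡ 7 (mod 16); 7·7 ≡ 1, so inverse 7.
M/27 = 2128; 2128 ≡ 22 (mod 27); 22·16 ≡ 1, so inverse 16.
M/19 = 3024; 3024 ≡ 3 (mod 19); 3·13 ≡ 1, so inverse 13.
N ≡ 0·8208·2 + 0·3591·7 + 1·2128·16 + 11·3024·13 = 466480.
466480 mod 57456 = 6832.

6832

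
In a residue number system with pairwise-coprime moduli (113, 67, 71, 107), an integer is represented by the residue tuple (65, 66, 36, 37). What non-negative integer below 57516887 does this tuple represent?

Combine the congruences pairwise.
From x ≡ 65 (mod 113) write x = 65 + 113t. Substituting into x ≡ 66 (mod 67) gives 113t ≡ 1 (mod 67), and since 46⁻¹ ≡ 51 (mod 67), t ≡ 51. Hence x ≡ 65 + 113·51 = 5828 (mod 7571).
From x ≡ 5828 (mod 7571) write x = 5828 + 7571t. Substituting into x ≡ 36 (mod 71) gives 7571t ≡ 30 (mod 71), and since 45⁻¹ ≡ 30 (mod 71), t ≡ 48. Hence x ≡ 5828 + 7571·48 = 369236 (mod 537541).
From x ≡ 369236 (mod 537541) write x = 369236 + 537541t. Substituting into x ≡ 37 (mod 107) gives 537541t ≡ 58 (mod 107), and since 80⁻¹ ≡ 103 (mod 107), t ≡ 89. Hence x ≡ 369236 + 537541·89 = 48210385 (mod 57516887).

48210385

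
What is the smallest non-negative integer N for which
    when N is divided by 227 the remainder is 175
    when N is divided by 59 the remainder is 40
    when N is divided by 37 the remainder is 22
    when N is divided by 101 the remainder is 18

The moduli are pairwise coprime; M = 227·59·37·101 = 50049641.
M/227 = 220483; 220483 ≡ 66 (mod 227); 66·86 ≡ 1, so inverse 86.
M/59 = 848299; 848299 ≡ 56 (mod 59); 56·39 ≡ 1, so inverse 39.
M/37 = 1352693; 1352693 ≡ 10 (mod 37); 10·26 ≡ 1, so inverse 26.
M/101 = 495541; 495541 ≡ 35 (mod 101); 35·26 ≡ 1, so inverse 26.
N ≡ 175·220483·86 + 40·848299·39 + 22·1352693·26 + 18·495541·26 = 5647269174.
5647269174 mod 50049641 = 41709382.

41709382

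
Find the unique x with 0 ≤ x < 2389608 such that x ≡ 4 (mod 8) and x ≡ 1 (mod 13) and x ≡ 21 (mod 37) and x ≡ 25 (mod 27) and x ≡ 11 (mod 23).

The moduli are pairwise coprime; N = 8·13·37·27·23 = 2389608.
N/8 = 298701; 298701 ≡ 5 (mod 8); 5·5 ≡ 1, so inverse 5.
N/13 = 183816; 183816 ≡ 9 (mod 13); 9·3 ≡ 1, so inverse 3.
N/37 = 64584; 64584 ≡ 19 (mod 37); 19·2 ≡ 1, so inverse 2.
N/27 = 88504; 88504 ≡ 25 (mod 27); 25·13 ≡ 1, so inverse 13.
N/23 = 103896; 103896 ≡ 5 (mod 23); 5·14 ≡ 1, so inverse 14.
x ≡ 4·298701·5 + 1·183816·3 + 21·64584·2 + 25·88504·13 + 11·103896·14 = 54001780.
54001780 mod 2389608 = 1430404.

1430404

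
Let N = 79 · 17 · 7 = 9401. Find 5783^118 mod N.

253

Mod 79: 5783 ≡ 16; by Fermat, exponent reduces to 118 mod 78 = 40; 16^40 ≡ 16 (mod 79).
Mod 17: 5783 ≡ 3; by Fermat, exponent reduces to 118 mod 16 = 6; 3^6 ≡ 15 (mod 17).
Mod 7: 5783 ≡ 1; by Fermat, exponent reduces to 118 mod 6 = 4; 1^4 ≡ 1 (mod 7).
Combine by CRT: x ≡ 16 (mod 79), x ≡ 15 (mod 17), x ≡ 1 (mod 7) ⇒ x ≡ 253 (mod 9401).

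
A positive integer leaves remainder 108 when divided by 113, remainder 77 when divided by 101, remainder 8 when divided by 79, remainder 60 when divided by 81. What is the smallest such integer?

The moduli are pairwise coprime; N = 113·101·79·81 = 73031787.
N/113 = 646299; 646299 ≡ 52 (mod 113); 52·50 ≡ 1, so inverse 50.
N/101 = 723087; 723087 ≡ 28 (mod 101); 28·83 ≡ 1, so inverse 83.
N/79 = 924453; 924453 ≡ 74 (mod 79); 74·63 ≡ 1, so inverse 63.
N/81 = 901627; 901627 ≡ 16 (mod 81); 16·76 ≡ 1, so inverse 76.
t ≡ 108·646299·50 + 77·723087·83 + 8·924453·63 + 60·901627·76 = 12688607049.
12688607049 mod 73031787 = 54107898.

54107898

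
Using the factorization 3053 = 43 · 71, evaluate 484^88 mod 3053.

3031

Mod 43: 484 ≡ 11; by Fermat, exponent reduces to 88 mod 42 = 4; 11^4 ≡ 21 (mod 43).
Mod 71: 484 ≡ 58; by Fermat, exponent reduces to 88 mod 70 = 18; 58^18 ≡ 49 (mod 71).
Combine by CRT: x ≡ 21 (mod 43), x ≡ 49 (mod 71) ⇒ x ≡ 3031 (mod 3053).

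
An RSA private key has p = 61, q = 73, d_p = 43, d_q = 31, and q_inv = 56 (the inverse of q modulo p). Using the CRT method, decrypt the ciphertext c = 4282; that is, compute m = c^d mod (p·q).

1733

m₁ = c^(d_p) mod p: c ≡ 12 (mod 61), and 12^43 mod 61 = 25.
m₂ = c^(d_q) mod q: c ≡ 48 (mod 73), and 48^31 mod 73 = 54.
h = q_inv·(m₁ − m₂) mod p = 56·(25 − 54) mod 61 = 23.
m = m₂ + h·q = 54 + 23·73 = 1733.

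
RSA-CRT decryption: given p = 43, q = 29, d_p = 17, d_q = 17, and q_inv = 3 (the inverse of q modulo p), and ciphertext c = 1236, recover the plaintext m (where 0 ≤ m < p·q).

m₁ = c^(d_p) mod p: c ≡ 32 (mod 43), and 32^17 mod 43 = 2.
m₂ = c^(d_q) mod q: c ≡ 18 (mod 29), and 18^17 mod 29 = 26.
h = q_inv·(m₁ − m₂) mod p = 3·(2 − 26) mod 43 = 14.
m = m₂ + h·q = 26 + 14·29 = 432.

432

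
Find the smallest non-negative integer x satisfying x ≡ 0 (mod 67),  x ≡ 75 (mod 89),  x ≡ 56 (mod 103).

109545

The moduli are pairwise coprime; N = 67·89·103 = 614189.
N/67 = 9167; 9167 ≡ 55 (mod 67); 55·39 ≡ 1, so inverse 39.
N/89 = 6901; 6901 ≡ 48 (mod 89); 48·13 ≡ 1, so inverse 13.
N/103 = 5963; 5963 ≡ 92 (mod 103); 92·28 ≡ 1, so inverse 28.
x ≡ 0·9167·39 + 75·6901·13 + 56·5963·28 = 16078459.
16078459 mod 614189 = 109545.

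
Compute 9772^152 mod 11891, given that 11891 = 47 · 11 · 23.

Mod 47: 9772 ≡ 43; by Fermat, exponent reduces to 152 mod 46 = 14; 43^14 ≡ 32 (mod 47).
Mod 11: 9772 ≡ 4; by Fermat, exponent reduces to 152 mod 10 = 2; 4^2 ≡ 5 (mod 11).
Mod 23: 9772 ≡ 20; by Fermat, exponent reduces to 152 mod 22 = 20; 20^20 ≡ 18 (mod 23).
Combine by CRT: x ≡ 32 (mod 47), x ≡ 5 (mod 11), x ≡ 18 (mod 23) ⇒ x ≡ 4779 (mod 11891).

4779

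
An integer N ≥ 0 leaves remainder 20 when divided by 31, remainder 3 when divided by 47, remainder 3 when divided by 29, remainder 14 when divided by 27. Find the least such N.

779639

Combine the congruences pairwise.
From N ≡ 20 (mod 31) write N = 20 + 31t. Substituting into N ≡ 3 (mod 47) gives 31t ≡ 30 (mod 47), and since 31⁻¹ ≡ 44 (mod 47), t ≡ 4. Hence N ≡ 20 + 31·4 = 144 (mod 1457).
From N ≡ 144 (mod 1457) write N = 144 + 1457t. Substituting into N ≡ 3 (mod 29) gives 1457t ≡ 4 (mod 29), and since 7⁻¹ ≡ 25 (mod 29), t ≡ 13. Hence N ≡ 144 + 1457·13 = 19085 (mod 42253).
From N ≡ 19085 (mod 42253) write N = 19085 + 42253t. Substituting into N ≡ 14 (mod 27) gives 42253t ≡ 18 (mod 27), and since 25⁻¹ ≡ 13 (mod 27), t ≡ 18. Hence N ≡ 19085 + 42253·18 = 779639 (mod 1140831).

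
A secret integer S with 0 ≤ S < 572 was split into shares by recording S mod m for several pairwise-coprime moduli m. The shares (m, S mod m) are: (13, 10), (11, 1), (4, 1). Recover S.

Combine the congruences pairwise.
From S ≡ 10 (mod 13) write S = 10 + 13t. Substituting into S ≡ 1 (mod 11) gives 13t ≡ 2 (mod 11), and since 2⁻¹ ≡ 6 (mod 11), t ≡ 1. Hence S ≡ 10 + 13·1 = 23 (mod 143).
From S ≡ 23 (mod 143) write S = 23 + 143t. Substituting into S ≡ 1 (mod 4) gives 143t ≡ 2 (mod 4), and since 3⁻¹ ≡ 3 (mod 4), t ≡ 2. Hence S ≡ 23 + 143·2 = 309 (mod 572).

309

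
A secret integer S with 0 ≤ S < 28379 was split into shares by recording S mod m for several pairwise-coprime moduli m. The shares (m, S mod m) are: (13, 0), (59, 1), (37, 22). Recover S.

Combine the congruences pairwise.
From S ≡ 0 (mod 13) write S = 0 + 13t. Substituting into S ≡ 1 (mod 59) gives 13t ≡ 1 (mod 59), and since 13⁻¹ ≡ 50 (mod 59), t ≡ 50. Hence S ≡ 0 + 13·50 = 650 (mod 767).
From S ≡ 650 (mod 767) write S = 650 + 767t. Substituting into S ≡ 22 (mod 37) gives 767t ≡ 1 (mod 37), and since 27⁻¹ ≡ 11 (mod 37), t ≡ 11. Hence S ≡ 650 + 767·11 = 9087 (mod 28379).

9087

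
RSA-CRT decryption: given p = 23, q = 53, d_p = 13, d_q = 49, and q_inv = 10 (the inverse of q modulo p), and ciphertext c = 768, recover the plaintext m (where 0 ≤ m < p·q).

m₁ = c^(d_p) mod p: c ≡ 9 (mod 23), and 9^13 mod 23 = 12.
m₂ = c^(d_q) mod q: c ≡ 26 (mod 53), and 26^49 mod 53 = 45.
h = q_inv·(m₁ − m₂) mod p = 10·(12 − 45) mod 23 = 15.
m = m₂ + h·q = 45 + 15·53 = 840.

840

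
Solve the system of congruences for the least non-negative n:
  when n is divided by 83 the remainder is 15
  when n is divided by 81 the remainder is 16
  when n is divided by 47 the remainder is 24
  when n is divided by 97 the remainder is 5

3129613

The moduli are pairwise coprime; M = 83·81·47·97 = 30650157.
M/83 = 369279; 369279 ≡ 12 (mod 83); 12·7 ≡ 1, so inverse 7.
M/81 = 378397; 378397 ≡ 46 (mod 81); 46·37 ≡ 1, so inverse 37.
M/47 = 652131; 652131 ≡ 6 (mod 47); 6·8 ≡ 1, so inverse 8.
M/97 = 315981; 315981 ≡ 52 (mod 97); 52·28 ≡ 1, so inverse 28.
n ≡ 15·369279·7 + 16·378397·37 + 24·652131·8 + 5·315981·28 = 432231811.
432231811 mod 30650157 = 3129613.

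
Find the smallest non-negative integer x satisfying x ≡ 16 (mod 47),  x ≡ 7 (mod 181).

Combine the congruences pairwise.
From x ≡ 16 (mod 47) write x = 16 + 47t. Substituting into x ≡ 7 (mod 181) gives 47t ≡ 172 (mod 181), and since 47⁻¹ ≡ 104 (mod 181), t ≡ 150. Hence x ≡ 16 + 47·150 = 7066 (mod 8507).

7066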